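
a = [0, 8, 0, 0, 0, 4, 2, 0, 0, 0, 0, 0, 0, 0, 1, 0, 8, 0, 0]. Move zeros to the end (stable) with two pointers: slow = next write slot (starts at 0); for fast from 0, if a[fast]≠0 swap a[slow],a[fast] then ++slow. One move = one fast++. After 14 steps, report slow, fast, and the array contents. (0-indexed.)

(s=0,f=0) a[fast]=0 → fast++
(s=0,f=1) a[fast]=8≠0 swap→a[0]=8 → slow++,fast++
(s=1,f=2) a[fast]=0 → fast++
(s=1,f=3) a[fast]=0 → fast++
(s=1,f=4) a[fast]=0 → fast++
(s=1,f=5) a[fast]=4≠0 swap→a[1]=4 → slow++,fast++
(s=2,f=6) a[fast]=2≠0 swap→a[2]=2 → slow++,fast++
(s=3,f=7) a[fast]=0 → fast++
(s=3,f=8) a[fast]=0 → fast++
(s=3,f=9) a[fast]=0 → fast++
(s=3,f=10) a[fast]=0 → fast++
(s=3,f=11) a[fast]=0 → fast++
(s=3,f=12) a[fast]=0 → fast++
(s=3,f=13) a[fast]=0 → fast++

slow=3, fast=14, a=[8, 4, 2, 0, 0, 0, 0, 0, 0, 0, 0, 0, 0, 0, 1, 0, 8, 0, 0]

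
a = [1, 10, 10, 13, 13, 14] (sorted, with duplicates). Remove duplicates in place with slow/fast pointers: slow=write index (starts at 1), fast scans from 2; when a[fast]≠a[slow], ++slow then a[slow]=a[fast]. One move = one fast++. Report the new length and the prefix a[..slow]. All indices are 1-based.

length 4; prefix = [1, 10, 13, 14]

slow=1 fast=2: a[fast]=10≠a[slow]=1 write a[2]=10, slow++,fast++
slow=2 fast=3: a[fast]=10=a[slow] dup, fast++
slow=2 fast=4: a[fast]=13≠a[slow]=10 write a[3]=13, slow++,fast++
slow=3 fast=5: a[fast]=13=a[slow] dup, fast++
slow=3 fast=6: a[fast]=14≠a[slow]=13 write a[4]=14, slow++,fast++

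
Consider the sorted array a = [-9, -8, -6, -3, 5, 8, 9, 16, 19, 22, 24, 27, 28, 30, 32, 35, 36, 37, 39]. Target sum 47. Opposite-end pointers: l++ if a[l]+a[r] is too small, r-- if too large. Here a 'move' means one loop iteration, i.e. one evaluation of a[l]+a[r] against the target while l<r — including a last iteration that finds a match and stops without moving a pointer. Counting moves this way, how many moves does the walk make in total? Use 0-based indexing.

l=0 r=18: -9+39=30 <47, l++
l=1 r=18: -8+39=31 <47, l++
l=2 r=18: -6+39=33 <47, l++
l=3 r=18: -3+39=36 <47, l++
l=4 r=18: 5+39=44 <47, l++
l=5 r=18: 8+39=47, found

6 moves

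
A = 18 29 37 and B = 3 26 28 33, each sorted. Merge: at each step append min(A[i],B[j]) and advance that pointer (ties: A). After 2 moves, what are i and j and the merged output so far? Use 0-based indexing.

i=1, j=1, merged so far=[3, 18]

i=0 j=0: A[i]=18>B[j]=3 take 3, j++
i=0 j=1: A[i]=18<=B[j]=26 take 18, i++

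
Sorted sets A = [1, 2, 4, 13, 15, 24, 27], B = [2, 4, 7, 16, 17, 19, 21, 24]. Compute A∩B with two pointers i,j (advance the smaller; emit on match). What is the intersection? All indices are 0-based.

intersection = [2, 4, 24]

[i=0,j=0] 1<2 → i++
[i=1,j=0] 2==2 emit → i++,j++
[i=2,j=1] 4==4 emit → i++,j++
[i=3,j=2] 13>7 → j++
[i=3,j=3] 13<16 → i++
[i=4,j=3] 15<16 → i++
[i=5,j=3] 24>16 → j++
[i=5,j=4] 24>17 → j++
[i=5,j=5] 24>19 → j++
[i=5,j=6] 24>21 → j++
[i=5,j=7] 24==24 emit → i++,j++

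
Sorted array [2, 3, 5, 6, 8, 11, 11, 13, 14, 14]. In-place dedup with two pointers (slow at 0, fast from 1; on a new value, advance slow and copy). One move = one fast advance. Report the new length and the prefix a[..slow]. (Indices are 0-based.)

length 8; prefix = [2, 3, 5, 6, 8, 11, 13, 14]

slow=0 fast=1: a[fast]=3≠a[slow]=2 write a[1]=3, slow++,fast++
slow=1 fast=2: a[fast]=5≠a[slow]=3 write a[2]=5, slow++,fast++
slow=2 fast=3: a[fast]=6≠a[slow]=5 write a[3]=6, slow++,fast++
slow=3 fast=4: a[fast]=8≠a[slow]=6 write a[4]=8, slow++,fast++
slow=4 fast=5: a[fast]=11≠a[slow]=8 write a[5]=11, slow++,fast++
slow=5 fast=6: a[fast]=11=a[slow] dup, fast++
slow=5 fast=7: a[fast]=13≠a[slow]=11 write a[6]=13, slow++,fast++
slow=6 fast=8: a[fast]=14≠a[slow]=13 write a[7]=14, slow++,fast++
slow=7 fast=9: a[fast]=14=a[slow] dup, fast++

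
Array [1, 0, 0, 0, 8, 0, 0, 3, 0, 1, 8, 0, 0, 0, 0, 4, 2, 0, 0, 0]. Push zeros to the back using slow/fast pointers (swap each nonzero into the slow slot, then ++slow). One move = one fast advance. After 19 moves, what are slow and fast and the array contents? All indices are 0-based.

slow=7, fast=19, a=[1, 8, 3, 1, 8, 4, 2, 0, 0, 0, 0, 0, 0, 0, 0, 0, 0, 0, 0, 0]

slow=0 fast=0: a[fast]=1≠0 swap→a[0]=1, slow++,fast++
slow=1 fast=1: a[fast]=0, fast++
slow=1 fast=2: a[fast]=0, fast++
slow=1 fast=3: a[fast]=0, fast++
slow=1 fast=4: a[fast]=8≠0 swap→a[1]=8, slow++,fast++
slow=2 fast=5: a[fast]=0, fast++
slow=2 fast=6: a[fast]=0, fast++
slow=2 fast=7: a[fast]=3≠0 swap→a[2]=3, slow++,fast++
slow=3 fast=8: a[fast]=0, fast++
slow=3 fast=9: a[fast]=1≠0 swap→a[3]=1, slow++,fast++
slow=4 fast=10: a[fast]=8≠0 swap→a[4]=8, slow++,fast++
slow=5 fast=11: a[fast]=0, fast++
slow=5 fast=12: a[fast]=0, fast++
slow=5 fast=13: a[fast]=0, fast++
slow=5 fast=14: a[fast]=0, fast++
slow=5 fast=15: a[fast]=4≠0 swap→a[5]=4, slow++,fast++
slow=6 fast=16: a[fast]=2≠0 swap→a[6]=2, slow++,fast++
slow=7 fast=17: a[fast]=0, fast++
slow=7 fast=18: a[fast]=0, fast++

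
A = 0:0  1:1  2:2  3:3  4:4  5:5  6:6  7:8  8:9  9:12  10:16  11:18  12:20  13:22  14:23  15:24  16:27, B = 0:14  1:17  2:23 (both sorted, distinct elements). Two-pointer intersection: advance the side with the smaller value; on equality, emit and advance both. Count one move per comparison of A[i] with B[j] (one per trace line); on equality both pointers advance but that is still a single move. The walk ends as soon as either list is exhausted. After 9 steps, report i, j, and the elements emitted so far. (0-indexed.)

[i=0,j=0] 0<14 → i++
[i=1,j=0] 1<14 → i++
[i=2,j=0] 2<14 → i++
[i=3,j=0] 3<14 → i++
[i=4,j=0] 4<14 → i++
[i=5,j=0] 5<14 → i++
[i=6,j=0] 6<14 → i++
[i=7,j=0] 8<14 → i++
[i=8,j=0] 9<14 → i++

i=9, j=0, emitted=[]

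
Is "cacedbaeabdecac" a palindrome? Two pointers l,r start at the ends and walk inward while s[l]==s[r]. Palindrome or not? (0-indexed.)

l=0 r=14: 'c'=='c', l++,r--
l=1 r=13: 'a'=='a', l++,r--
l=2 r=12: 'c'=='c', l++,r--
l=3 r=11: 'e'=='e', l++,r--
l=4 r=10: 'd'=='d', l++,r--
l=5 r=9: 'b'=='b', l++,r--
l=6 r=8: 'a'=='a', l++,r--

palindrome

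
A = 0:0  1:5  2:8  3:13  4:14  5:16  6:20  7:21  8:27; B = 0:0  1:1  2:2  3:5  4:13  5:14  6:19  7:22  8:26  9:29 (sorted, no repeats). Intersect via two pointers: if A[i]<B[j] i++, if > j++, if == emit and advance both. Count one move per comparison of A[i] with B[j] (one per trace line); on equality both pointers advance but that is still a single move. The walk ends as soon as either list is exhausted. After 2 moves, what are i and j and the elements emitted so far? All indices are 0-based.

i=1, j=2, emitted=[0]

i=0 j=0: 0==0 emit, i++,j++
i=1 j=1: 5>1, j++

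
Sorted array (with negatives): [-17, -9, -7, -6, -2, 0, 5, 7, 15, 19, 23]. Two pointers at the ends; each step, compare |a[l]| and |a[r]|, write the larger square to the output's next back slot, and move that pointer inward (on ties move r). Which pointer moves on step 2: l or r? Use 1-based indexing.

l=1 r=11: |-17|<=|23| out[11]=529, r--
l=1 r=10: |-17|<=|19| out[10]=361, r--

r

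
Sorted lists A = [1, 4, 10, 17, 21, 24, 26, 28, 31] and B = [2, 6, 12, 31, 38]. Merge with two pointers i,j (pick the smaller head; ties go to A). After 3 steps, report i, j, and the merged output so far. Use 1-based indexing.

[i=1,j=1] A[i]=1<=B[j]=2 take 1 → i++
[i=2,j=1] A[i]=4>B[j]=2 take 2 → j++
[i=2,j=2] A[i]=4<=B[j]=6 take 4 → i++

i=3, j=2, merged so far=[1, 2, 4]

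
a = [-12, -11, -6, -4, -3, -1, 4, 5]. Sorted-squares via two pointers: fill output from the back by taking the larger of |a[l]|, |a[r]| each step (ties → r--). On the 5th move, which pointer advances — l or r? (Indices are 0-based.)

l=0 r=7: |-12|>|5| out[7]=144, l++
l=1 r=7: |-11|>|5| out[6]=121, l++
l=2 r=7: |-6|>|5| out[5]=36, l++
l=3 r=7: |-4|<=|5| out[4]=25, r--
l=3 r=6: |-4|<=|4| out[3]=16, r--

r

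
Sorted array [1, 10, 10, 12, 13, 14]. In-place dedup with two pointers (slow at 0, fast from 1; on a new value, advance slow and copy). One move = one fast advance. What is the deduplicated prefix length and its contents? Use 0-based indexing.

slow=0 fast=1: a[fast]=10≠a[slow]=1 write a[1]=10, slow++,fast++
slow=1 fast=2: a[fast]=10=a[slow] dup, fast++
slow=1 fast=3: a[fast]=12≠a[slow]=10 write a[2]=12, slow++,fast++
slow=2 fast=4: a[fast]=13≠a[slow]=12 write a[3]=13, slow++,fast++
slow=3 fast=5: a[fast]=14≠a[slow]=13 write a[4]=14, slow++,fast++

length 5; prefix = [1, 10, 12, 13, 14]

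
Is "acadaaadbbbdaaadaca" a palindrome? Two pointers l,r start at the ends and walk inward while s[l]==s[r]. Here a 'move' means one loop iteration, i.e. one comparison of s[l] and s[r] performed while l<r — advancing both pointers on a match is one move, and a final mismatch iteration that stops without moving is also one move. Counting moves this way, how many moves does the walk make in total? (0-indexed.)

[0,18] 'a'=='a' → l++,r--
[1,17] 'c'=='c' → l++,r--
[2,16] 'a'=='a' → l++,r--
[3,15] 'd'=='d' → l++,r--
[4,14] 'a'=='a' → l++,r--
[5,13] 'a'=='a' → l++,r--
[6,12] 'a'=='a' → l++,r--
[7,11] 'd'=='d' → l++,r--
[8,10] 'b'=='b' → l++,r--

9 moves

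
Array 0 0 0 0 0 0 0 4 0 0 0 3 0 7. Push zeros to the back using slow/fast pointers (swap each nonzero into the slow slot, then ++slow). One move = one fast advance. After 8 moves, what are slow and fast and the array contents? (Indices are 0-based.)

slow=0 fast=0: a[fast]=0, fast++
slow=0 fast=1: a[fast]=0, fast++
slow=0 fast=2: a[fast]=0, fast++
slow=0 fast=3: a[fast]=0, fast++
slow=0 fast=4: a[fast]=0, fast++
slow=0 fast=5: a[fast]=0, fast++
slow=0 fast=6: a[fast]=0, fast++
slow=0 fast=7: a[fast]=4≠0 swap→a[0]=4, slow++,fast++

slow=1, fast=8, a=[4, 0, 0, 0, 0, 0, 0, 0, 0, 0, 0, 3, 0, 7]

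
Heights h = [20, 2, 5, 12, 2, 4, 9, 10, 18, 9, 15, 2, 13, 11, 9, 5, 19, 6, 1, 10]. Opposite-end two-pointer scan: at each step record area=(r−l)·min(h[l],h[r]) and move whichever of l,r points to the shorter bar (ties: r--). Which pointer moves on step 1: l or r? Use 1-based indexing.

r

l=1 r=20: min(20,10)*19=190 best=190 *, r--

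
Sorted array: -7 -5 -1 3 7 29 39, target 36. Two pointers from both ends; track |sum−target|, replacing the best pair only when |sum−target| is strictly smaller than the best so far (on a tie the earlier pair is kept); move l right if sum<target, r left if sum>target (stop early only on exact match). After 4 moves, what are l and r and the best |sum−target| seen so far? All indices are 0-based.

l=3, r=5, best |Δ|=2

l=0 r=6: -7+39=32 d=4 *, l++
l=1 r=6: -5+39=34 d=2 *, l++
l=2 r=6: -1+39=38 d=2, r--
l=2 r=5: -1+29=28 d=8, l++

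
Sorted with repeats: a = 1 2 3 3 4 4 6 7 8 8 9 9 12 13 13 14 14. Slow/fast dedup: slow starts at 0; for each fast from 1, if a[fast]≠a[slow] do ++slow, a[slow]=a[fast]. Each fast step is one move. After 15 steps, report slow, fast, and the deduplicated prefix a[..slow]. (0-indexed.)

slow=10, fast=16, prefix=[1, 2, 3, 4, 6, 7, 8, 9, 12, 13, 14]

slow=0 fast=1: a[fast]=2≠a[slow]=1 write a[1]=2, slow++,fast++
slow=1 fast=2: a[fast]=3≠a[slow]=2 write a[2]=3, slow++,fast++
slow=2 fast=3: a[fast]=3=a[slow] dup, fast++
slow=2 fast=4: a[fast]=4≠a[slow]=3 write a[3]=4, slow++,fast++
slow=3 fast=5: a[fast]=4=a[slow] dup, fast++
slow=3 fast=6: a[fast]=6≠a[slow]=4 write a[4]=6, slow++,fast++
slow=4 fast=7: a[fast]=7≠a[slow]=6 write a[5]=7, slow++,fast++
slow=5 fast=8: a[fast]=8≠a[slow]=7 write a[6]=8, slow++,fast++
slow=6 fast=9: a[fast]=8=a[slow] dup, fast++
slow=6 fast=10: a[fast]=9≠a[slow]=8 write a[7]=9, slow++,fast++
slow=7 fast=11: a[fast]=9=a[slow] dup, fast++
slow=7 fast=12: a[fast]=12≠a[slow]=9 write a[8]=12, slow++,fast++
slow=8 fast=13: a[fast]=13≠a[slow]=12 write a[9]=13, slow++,fast++
slow=9 fast=14: a[fast]=13=a[slow] dup, fast++
slow=9 fast=15: a[fast]=14≠a[slow]=13 write a[10]=14, slow++,fast++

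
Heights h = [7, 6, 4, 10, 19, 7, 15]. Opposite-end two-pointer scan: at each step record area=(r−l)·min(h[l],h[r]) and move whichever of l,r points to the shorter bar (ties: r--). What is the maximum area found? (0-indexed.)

max area = 42

[0,6] min(7,15)*6=42 best=42 * → l++
[1,6] min(6,15)*5=30 best=42 → l++
[2,6] min(4,15)*4=16 best=42 → l++
[3,6] min(10,15)*3=30 best=42 → l++
[4,6] min(19,15)*2=30 best=42 → r--
[4,5] min(19,7)*1=7 best=42 → r--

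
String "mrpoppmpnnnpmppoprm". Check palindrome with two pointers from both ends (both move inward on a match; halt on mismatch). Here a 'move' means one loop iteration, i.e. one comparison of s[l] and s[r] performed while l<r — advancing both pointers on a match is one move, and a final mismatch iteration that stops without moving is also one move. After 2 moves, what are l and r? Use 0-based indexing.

[0,18] 'm'=='m' → l++,r--
[1,17] 'r'=='r' → l++,r--

l=2, r=16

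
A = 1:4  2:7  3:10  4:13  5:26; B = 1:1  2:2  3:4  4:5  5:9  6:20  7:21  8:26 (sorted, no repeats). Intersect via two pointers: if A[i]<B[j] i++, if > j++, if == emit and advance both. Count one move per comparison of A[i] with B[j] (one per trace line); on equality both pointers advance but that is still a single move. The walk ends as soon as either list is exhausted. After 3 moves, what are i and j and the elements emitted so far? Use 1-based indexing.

i=2, j=4, emitted=[4]

[i=1,j=1] 4>1 → j++
[i=1,j=2] 4>2 → j++
[i=1,j=3] 4==4 emit → i++,j++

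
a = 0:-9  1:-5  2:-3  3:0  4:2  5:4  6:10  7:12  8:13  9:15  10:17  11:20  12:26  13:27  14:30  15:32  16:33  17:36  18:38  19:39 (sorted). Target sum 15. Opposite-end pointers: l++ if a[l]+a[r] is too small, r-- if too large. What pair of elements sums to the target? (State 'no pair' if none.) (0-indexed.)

l=0 r=19: -9+39=30 >15, r--
l=0 r=18: -9+38=29 >15, r--
l=0 r=17: -9+36=27 >15, r--
l=0 r=16: -9+33=24 >15, r--
l=0 r=15: -9+32=23 >15, r--
l=0 r=14: -9+30=21 >15, r--
l=0 r=13: -9+27=18 >15, r--
l=0 r=12: -9+26=17 >15, r--
l=0 r=11: -9+20=11 <15, l++
l=1 r=11: -5+20=15, found

(-5, 20)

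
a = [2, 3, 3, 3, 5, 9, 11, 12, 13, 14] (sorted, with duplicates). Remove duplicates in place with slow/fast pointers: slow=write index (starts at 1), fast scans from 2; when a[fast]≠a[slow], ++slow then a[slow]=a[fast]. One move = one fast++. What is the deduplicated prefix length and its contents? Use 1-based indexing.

length 8; prefix = [2, 3, 5, 9, 11, 12, 13, 14]

slow=1 fast=2: a[fast]=3≠a[slow]=2 write a[2]=3, slow++,fast++
slow=2 fast=3: a[fast]=3=a[slow] dup, fast++
slow=2 fast=4: a[fast]=3=a[slow] dup, fast++
slow=2 fast=5: a[fast]=5≠a[slow]=3 write a[3]=5, slow++,fast++
slow=3 fast=6: a[fast]=9≠a[slow]=5 write a[4]=9, slow++,fast++
slow=4 fast=7: a[fast]=11≠a[slow]=9 write a[5]=11, slow++,fast++
slow=5 fast=8: a[fast]=12≠a[slow]=11 write a[6]=12, slow++,fast++
slow=6 fast=9: a[fast]=13≠a[slow]=12 write a[7]=13, slow++,fast++
slow=7 fast=10: a[fast]=14≠a[slow]=13 write a[8]=14, slow++,fast++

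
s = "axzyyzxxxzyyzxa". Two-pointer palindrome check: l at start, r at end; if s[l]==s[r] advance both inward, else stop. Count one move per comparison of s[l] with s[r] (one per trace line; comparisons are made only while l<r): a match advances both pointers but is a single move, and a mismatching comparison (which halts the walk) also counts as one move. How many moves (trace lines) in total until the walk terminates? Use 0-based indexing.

7 moves

[0,14] 'a'=='a' → l++,r--
[1,13] 'x'=='x' → l++,r--
[2,12] 'z'=='z' → l++,r--
[3,11] 'y'=='y' → l++,r--
[4,10] 'y'=='y' → l++,r--
[5,9] 'z'=='z' → l++,r--
[6,8] 'x'=='x' → l++,r--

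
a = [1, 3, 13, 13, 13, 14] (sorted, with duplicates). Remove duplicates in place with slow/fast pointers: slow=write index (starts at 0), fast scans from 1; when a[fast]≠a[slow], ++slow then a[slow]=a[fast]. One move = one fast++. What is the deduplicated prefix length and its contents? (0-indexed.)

length 4; prefix = [1, 3, 13, 14]

slow=0 fast=1: a[fast]=3≠a[slow]=1 write a[1]=3, slow++,fast++
slow=1 fast=2: a[fast]=13≠a[slow]=3 write a[2]=13, slow++,fast++
slow=2 fast=3: a[fast]=13=a[slow] dup, fast++
slow=2 fast=4: a[fast]=13=a[slow] dup, fast++
slow=2 fast=5: a[fast]=14≠a[slow]=13 write a[3]=14, slow++,fast++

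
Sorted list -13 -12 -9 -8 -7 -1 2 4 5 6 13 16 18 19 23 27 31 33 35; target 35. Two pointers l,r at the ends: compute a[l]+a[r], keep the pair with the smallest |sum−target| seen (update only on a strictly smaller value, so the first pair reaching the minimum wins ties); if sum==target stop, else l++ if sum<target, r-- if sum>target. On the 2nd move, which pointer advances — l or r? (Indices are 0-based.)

l

l=0 r=18: -13+35=22 d=13 *, l++
l=1 r=18: -12+35=23 d=12 *, l++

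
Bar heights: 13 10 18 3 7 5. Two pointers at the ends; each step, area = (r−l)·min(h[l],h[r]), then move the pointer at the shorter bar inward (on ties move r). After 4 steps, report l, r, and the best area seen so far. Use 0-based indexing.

[0,5] min(13,5)*5=25 best=25 * → r--
[0,4] min(13,7)*4=28 best=28 * → r--
[0,3] min(13,3)*3=9 best=28 → r--
[0,2] min(13,18)*2=26 best=28 → l++

l=1, r=2, best area=28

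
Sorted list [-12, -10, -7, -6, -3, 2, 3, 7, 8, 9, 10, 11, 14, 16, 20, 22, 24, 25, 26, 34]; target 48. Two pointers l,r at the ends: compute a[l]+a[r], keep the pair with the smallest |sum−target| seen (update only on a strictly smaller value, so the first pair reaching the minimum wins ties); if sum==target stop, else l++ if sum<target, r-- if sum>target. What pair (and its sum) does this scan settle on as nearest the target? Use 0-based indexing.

[0,19] -12+34=22 d=26 * → l++
[1,19] -10+34=24 d=24 * → l++
[2,19] -7+34=27 d=21 * → l++
[3,19] -6+34=28 d=20 * → l++
[4,19] -3+34=31 d=17 * → l++
[5,19] 2+34=36 d=12 * → l++
[6,19] 3+34=37 d=11 * → l++
[7,19] 7+34=41 d=7 * → l++
[8,19] 8+34=42 d=6 * → l++
[9,19] 9+34=43 d=5 * → l++
[10,19] 10+34=44 d=4 * → l++
[11,19] 11+34=45 d=3 * → l++
[12,19] 14+34=48 d=0 * → stop

pair (14, 34) with sum 48 (|Δ|=0)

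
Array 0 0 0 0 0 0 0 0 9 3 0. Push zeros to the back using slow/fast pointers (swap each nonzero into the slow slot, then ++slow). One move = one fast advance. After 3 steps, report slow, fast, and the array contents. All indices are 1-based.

slow=1 fast=1: a[fast]=0, fast++
slow=1 fast=2: a[fast]=0, fast++
slow=1 fast=3: a[fast]=0, fast++

slow=1, fast=4, a=[0, 0, 0, 0, 0, 0, 0, 0, 9, 3, 0]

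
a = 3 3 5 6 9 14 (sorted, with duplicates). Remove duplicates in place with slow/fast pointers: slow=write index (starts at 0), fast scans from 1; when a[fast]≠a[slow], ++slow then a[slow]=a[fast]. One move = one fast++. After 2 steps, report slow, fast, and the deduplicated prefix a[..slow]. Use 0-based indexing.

(s=0,f=1) a[fast]=3=a[slow] dup → fast++
(s=0,f=2) a[fast]=5≠a[slow]=3 write a[1]=5 → slow++,fast++

slow=1, fast=3, prefix=[3, 5]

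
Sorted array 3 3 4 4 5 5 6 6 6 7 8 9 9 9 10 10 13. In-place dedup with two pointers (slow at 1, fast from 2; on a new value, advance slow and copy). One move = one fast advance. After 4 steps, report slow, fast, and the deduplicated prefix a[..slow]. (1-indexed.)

slow=3, fast=6, prefix=[3, 4, 5]

slow=1 fast=2: a[fast]=3=a[slow] dup, fast++
slow=1 fast=3: a[fast]=4≠a[slow]=3 write a[2]=4, slow++,fast++
slow=2 fast=4: a[fast]=4=a[slow] dup, fast++
slow=2 fast=5: a[fast]=5≠a[slow]=4 write a[3]=5, slow++,fast++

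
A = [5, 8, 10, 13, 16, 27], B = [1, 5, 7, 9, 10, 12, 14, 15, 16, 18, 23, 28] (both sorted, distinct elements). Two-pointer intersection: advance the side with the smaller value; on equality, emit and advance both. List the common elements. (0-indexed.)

[i=0,j=0] 5>1 → j++
[i=0,j=1] 5==5 emit → i++,j++
[i=1,j=2] 8>7 → j++
[i=1,j=3] 8<9 → i++
[i=2,j=3] 10>9 → j++
[i=2,j=4] 10==10 emit → i++,j++
[i=3,j=5] 13>12 → j++
[i=3,j=6] 13<14 → i++
[i=4,j=6] 16>14 → j++
[i=4,j=7] 16>15 → j++
[i=4,j=8] 16==16 emit → i++,j++
[i=5,j=9] 27>18 → j++
[i=5,j=10] 27>23 → j++
[i=5,j=11] 27<28 → i++

intersection = [5, 10, 16]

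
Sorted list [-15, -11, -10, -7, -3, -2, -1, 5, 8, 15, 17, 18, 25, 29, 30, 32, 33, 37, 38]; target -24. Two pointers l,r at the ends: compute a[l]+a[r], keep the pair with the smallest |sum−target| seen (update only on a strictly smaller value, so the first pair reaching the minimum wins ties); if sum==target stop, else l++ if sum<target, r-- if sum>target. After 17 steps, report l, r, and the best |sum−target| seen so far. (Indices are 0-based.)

l=0 r=18: -15+38=23 d=47 *, r--
l=0 r=17: -15+37=22 d=46 *, r--
l=0 r=16: -15+33=18 d=42 *, r--
l=0 r=15: -15+32=17 d=41 *, r--
l=0 r=14: -15+30=15 d=39 *, r--
l=0 r=13: -15+29=14 d=38 *, r--
l=0 r=12: -15+25=10 d=34 *, r--
l=0 r=11: -15+18=3 d=27 *, r--
l=0 r=10: -15+17=2 d=26 *, r--
l=0 r=9: -15+15=0 d=24 *, r--
l=0 r=8: -15+8=-7 d=17 *, r--
l=0 r=7: -15+5=-10 d=14 *, r--
l=0 r=6: -15+-1=-16 d=8 *, r--
l=0 r=5: -15+-2=-17 d=7 *, r--
l=0 r=4: -15+-3=-18 d=6 *, r--
l=0 r=3: -15+-7=-22 d=2 *, r--
l=0 r=2: -15+-10=-25 d=1 *, l++

l=1, r=2, best |Δ|=1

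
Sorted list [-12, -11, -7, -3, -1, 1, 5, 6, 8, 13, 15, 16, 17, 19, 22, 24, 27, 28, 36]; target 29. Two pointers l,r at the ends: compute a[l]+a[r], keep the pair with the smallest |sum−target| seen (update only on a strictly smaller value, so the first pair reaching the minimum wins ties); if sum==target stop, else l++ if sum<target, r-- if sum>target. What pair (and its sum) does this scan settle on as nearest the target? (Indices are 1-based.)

l=1 r=19: -12+36=24 d=5 *, l++
l=2 r=19: -11+36=25 d=4 *, l++
l=3 r=19: -7+36=29 d=0 *, stop

pair (-7, 36) with sum 29 (|Δ|=0)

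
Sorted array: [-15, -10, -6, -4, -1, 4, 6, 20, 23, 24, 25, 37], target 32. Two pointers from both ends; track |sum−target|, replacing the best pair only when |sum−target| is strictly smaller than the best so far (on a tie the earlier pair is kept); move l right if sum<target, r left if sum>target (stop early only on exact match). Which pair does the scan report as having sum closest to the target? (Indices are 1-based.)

[1,12] -15+37=22 d=10 * → l++
[2,12] -10+37=27 d=5 * → l++
[3,12] -6+37=31 d=1 * → l++
[4,12] -4+37=33 d=1 → r--
[4,11] -4+25=21 d=11 → l++
[5,11] -1+25=24 d=8 → l++
[6,11] 4+25=29 d=3 → l++
[7,11] 6+25=31 d=1 → l++
[8,11] 20+25=45 d=13 → r--
[8,10] 20+24=44 d=12 → r--
[8,9] 20+23=43 d=11 → r--

pair (-6, 37) with sum 31 (|Δ|=1)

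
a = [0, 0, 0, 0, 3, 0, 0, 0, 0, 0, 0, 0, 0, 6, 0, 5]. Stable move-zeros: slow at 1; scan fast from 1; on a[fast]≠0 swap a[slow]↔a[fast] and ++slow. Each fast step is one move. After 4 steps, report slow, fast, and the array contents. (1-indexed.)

slow=1, fast=5, a=[0, 0, 0, 0, 3, 0, 0, 0, 0, 0, 0, 0, 0, 6, 0, 5]

(s=1,f=1) a[fast]=0 → fast++
(s=1,f=2) a[fast]=0 → fast++
(s=1,f=3) a[fast]=0 → fast++
(s=1,f=4) a[fast]=0 → fast++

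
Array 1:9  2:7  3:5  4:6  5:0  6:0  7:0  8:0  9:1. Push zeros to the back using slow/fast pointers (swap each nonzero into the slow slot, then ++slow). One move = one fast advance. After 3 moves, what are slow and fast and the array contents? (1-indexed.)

slow=1 fast=1: a[fast]=9≠0 swap→a[1]=9, slow++,fast++
slow=2 fast=2: a[fast]=7≠0 swap→a[2]=7, slow++,fast++
slow=3 fast=3: a[fast]=5≠0 swap→a[3]=5, slow++,fast++

slow=4, fast=4, a=[9, 7, 5, 6, 0, 0, 0, 0, 1]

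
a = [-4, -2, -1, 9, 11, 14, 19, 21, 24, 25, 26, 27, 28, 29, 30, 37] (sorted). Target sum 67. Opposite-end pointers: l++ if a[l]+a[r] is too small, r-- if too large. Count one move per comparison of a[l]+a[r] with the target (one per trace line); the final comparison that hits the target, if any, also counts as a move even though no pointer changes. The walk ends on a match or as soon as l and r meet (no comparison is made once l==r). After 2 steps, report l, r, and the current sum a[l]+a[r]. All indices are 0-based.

l=2, r=15, sum=36

[0,15] -4+37=33 <67 → l++
[1,15] -2+37=35 <67 → l++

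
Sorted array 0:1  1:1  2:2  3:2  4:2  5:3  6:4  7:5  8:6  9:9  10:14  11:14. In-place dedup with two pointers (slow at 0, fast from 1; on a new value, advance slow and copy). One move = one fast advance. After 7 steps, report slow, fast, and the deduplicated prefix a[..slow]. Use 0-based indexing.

(s=0,f=1) a[fast]=1=a[slow] dup → fast++
(s=0,f=2) a[fast]=2≠a[slow]=1 write a[1]=2 → slow++,fast++
(s=1,f=3) a[fast]=2=a[slow] dup → fast++
(s=1,f=4) a[fast]=2=a[slow] dup → fast++
(s=1,f=5) a[fast]=3≠a[slow]=2 write a[2]=3 → slow++,fast++
(s=2,f=6) a[fast]=4≠a[slow]=3 write a[3]=4 → slow++,fast++
(s=3,f=7) a[fast]=5≠a[slow]=4 write a[4]=5 → slow++,fast++

slow=4, fast=8, prefix=[1, 2, 3, 4, 5]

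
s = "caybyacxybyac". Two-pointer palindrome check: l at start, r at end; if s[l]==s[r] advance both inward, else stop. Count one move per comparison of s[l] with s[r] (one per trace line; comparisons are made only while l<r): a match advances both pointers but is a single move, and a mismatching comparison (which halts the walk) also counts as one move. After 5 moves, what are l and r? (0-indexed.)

l=0 r=12: 'c'=='c', l++,r--
l=1 r=11: 'a'=='a', l++,r--
l=2 r=10: 'y'=='y', l++,r--
l=3 r=9: 'b'=='b', l++,r--
l=4 r=8: 'y'=='y', l++,r--

l=5, r=7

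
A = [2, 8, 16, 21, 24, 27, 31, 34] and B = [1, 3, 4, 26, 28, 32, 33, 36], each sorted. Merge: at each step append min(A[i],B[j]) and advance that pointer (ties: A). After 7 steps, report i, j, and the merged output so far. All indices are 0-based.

[i=0,j=0] A[i]=2>B[j]=1 take 1 → j++
[i=0,j=1] A[i]=2<=B[j]=3 take 2 → i++
[i=1,j=1] A[i]=8>B[j]=3 take 3 → j++
[i=1,j=2] A[i]=8>B[j]=4 take 4 → j++
[i=1,j=3] A[i]=8<=B[j]=26 take 8 → i++
[i=2,j=3] A[i]=16<=B[j]=26 take 16 → i++
[i=3,j=3] A[i]=21<=B[j]=26 take 21 → i++

i=4, j=3, merged so far=[1, 2, 3, 4, 8, 16, 21]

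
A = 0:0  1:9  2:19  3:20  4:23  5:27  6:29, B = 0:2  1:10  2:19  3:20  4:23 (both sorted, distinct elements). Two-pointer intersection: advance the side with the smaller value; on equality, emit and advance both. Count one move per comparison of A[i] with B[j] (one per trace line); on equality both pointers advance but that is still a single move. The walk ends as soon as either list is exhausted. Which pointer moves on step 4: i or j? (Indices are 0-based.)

i=0 j=0: 0<2, i++
i=1 j=0: 9>2, j++
i=1 j=1: 9<10, i++
i=2 j=1: 19>10, j++

j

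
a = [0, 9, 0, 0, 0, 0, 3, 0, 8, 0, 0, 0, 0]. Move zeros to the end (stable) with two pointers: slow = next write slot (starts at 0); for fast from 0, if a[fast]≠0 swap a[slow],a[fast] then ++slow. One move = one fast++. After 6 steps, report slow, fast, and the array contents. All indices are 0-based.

slow=1, fast=6, a=[9, 0, 0, 0, 0, 0, 3, 0, 8, 0, 0, 0, 0]

(s=0,f=0) a[fast]=0 → fast++
(s=0,f=1) a[fast]=9≠0 swap→a[0]=9 → slow++,fast++
(s=1,f=2) a[fast]=0 → fast++
(s=1,f=3) a[fast]=0 → fast++
(s=1,f=4) a[fast]=0 → fast++
(s=1,f=5) a[fast]=0 → fast++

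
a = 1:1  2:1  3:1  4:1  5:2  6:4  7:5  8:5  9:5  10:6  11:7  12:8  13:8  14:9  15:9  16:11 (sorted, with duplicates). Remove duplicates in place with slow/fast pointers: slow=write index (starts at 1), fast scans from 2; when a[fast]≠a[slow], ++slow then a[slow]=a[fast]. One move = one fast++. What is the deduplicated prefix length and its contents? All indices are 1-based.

length 9; prefix = [1, 2, 4, 5, 6, 7, 8, 9, 11]

(s=1,f=2) a[fast]=1=a[slow] dup → fast++
(s=1,f=3) a[fast]=1=a[slow] dup → fast++
(s=1,f=4) a[fast]=1=a[slow] dup → fast++
(s=1,f=5) a[fast]=2≠a[slow]=1 write a[2]=2 → slow++,fast++
(s=2,f=6) a[fast]=4≠a[slow]=2 write a[3]=4 → slow++,fast++
(s=3,f=7) a[fast]=5≠a[slow]=4 write a[4]=5 → slow++,fast++
(s=4,f=8) a[fast]=5=a[slow] dup → fast++
(s=4,f=9) a[fast]=5=a[slow] dup → fast++
(s=4,f=10) a[fast]=6≠a[slow]=5 write a[5]=6 → slow++,fast++
(s=5,f=11) a[fast]=7≠a[slow]=6 write a[6]=7 → slow++,fast++
(s=6,f=12) a[fast]=8≠a[slow]=7 write a[7]=8 → slow++,fast++
(s=7,f=13) a[fast]=8=a[slow] dup → fast++
(s=7,f=14) a[fast]=9≠a[slow]=8 write a[8]=9 → slow++,fast++
(s=8,f=15) a[fast]=9=a[slow] dup → fast++
(s=8,f=16) a[fast]=11≠a[slow]=9 write a[9]=11 → slow++,fast++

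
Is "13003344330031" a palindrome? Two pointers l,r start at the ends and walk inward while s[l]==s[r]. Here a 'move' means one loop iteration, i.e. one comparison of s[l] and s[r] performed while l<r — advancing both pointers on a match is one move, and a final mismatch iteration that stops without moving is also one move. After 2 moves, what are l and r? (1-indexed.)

l=3, r=12

[1,14] '1'=='1' → l++,r--
[2,13] '3'=='3' → l++,r--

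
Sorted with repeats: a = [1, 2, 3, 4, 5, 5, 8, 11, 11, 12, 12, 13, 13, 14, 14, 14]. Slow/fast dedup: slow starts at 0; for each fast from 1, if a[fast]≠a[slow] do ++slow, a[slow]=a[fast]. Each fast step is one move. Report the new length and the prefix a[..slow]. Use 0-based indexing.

(s=0,f=1) a[fast]=2≠a[slow]=1 write a[1]=2 → slow++,fast++
(s=1,f=2) a[fast]=3≠a[slow]=2 write a[2]=3 → slow++,fast++
(s=2,f=3) a[fast]=4≠a[slow]=3 write a[3]=4 → slow++,fast++
(s=3,f=4) a[fast]=5≠a[slow]=4 write a[4]=5 → slow++,fast++
(s=4,f=5) a[fast]=5=a[slow] dup → fast++
(s=4,f=6) a[fast]=8≠a[slow]=5 write a[5]=8 → slow++,fast++
(s=5,f=7) a[fast]=11≠a[slow]=8 write a[6]=11 → slow++,fast++
(s=6,f=8) a[fast]=11=a[slow] dup → fast++
(s=6,f=9) a[fast]=12≠a[slow]=11 write a[7]=12 → slow++,fast++
(s=7,f=10) a[fast]=12=a[slow] dup → fast++
(s=7,f=11) a[fast]=13≠a[slow]=12 write a[8]=13 → slow++,fast++
(s=8,f=12) a[fast]=13=a[slow] dup → fast++
(s=8,f=13) a[fast]=14≠a[slow]=13 write a[9]=14 → slow++,fast++
(s=9,f=14) a[fast]=14=a[slow] dup → fast++
(s=9,f=15) a[fast]=14=a[slow] dup → fast++

length 10; prefix = [1, 2, 3, 4, 5, 8, 11, 12, 13, 14]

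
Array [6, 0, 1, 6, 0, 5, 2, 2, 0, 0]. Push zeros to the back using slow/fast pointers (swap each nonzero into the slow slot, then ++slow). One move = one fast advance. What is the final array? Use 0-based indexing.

slow=0 fast=0: a[fast]=6≠0 swap→a[0]=6, slow++,fast++
slow=1 fast=1: a[fast]=0, fast++
slow=1 fast=2: a[fast]=1≠0 swap→a[1]=1, slow++,fast++
slow=2 fast=3: a[fast]=6≠0 swap→a[2]=6, slow++,fast++
slow=3 fast=4: a[fast]=0, fast++
slow=3 fast=5: a[fast]=5≠0 swap→a[3]=5, slow++,fast++
slow=4 fast=6: a[fast]=2≠0 swap→a[4]=2, slow++,fast++
slow=5 fast=7: a[fast]=2≠0 swap→a[5]=2, slow++,fast++
slow=6 fast=8: a[fast]=0, fast++
slow=6 fast=9: a[fast]=0, fast++

[6, 1, 6, 5, 2, 2, 0, 0, 0, 0]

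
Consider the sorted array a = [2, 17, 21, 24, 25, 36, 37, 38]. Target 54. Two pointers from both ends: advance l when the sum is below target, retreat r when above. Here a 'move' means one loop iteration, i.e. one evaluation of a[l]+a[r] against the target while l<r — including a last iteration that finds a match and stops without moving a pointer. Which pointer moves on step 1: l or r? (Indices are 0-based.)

l

l=0 r=7: 2+38=40 <54, l++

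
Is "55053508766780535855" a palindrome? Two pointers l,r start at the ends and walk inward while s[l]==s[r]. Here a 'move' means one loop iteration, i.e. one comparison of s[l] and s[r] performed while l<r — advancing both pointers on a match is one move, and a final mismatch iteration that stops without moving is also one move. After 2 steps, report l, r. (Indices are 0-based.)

l=2, r=17

l=0 r=19: '5'=='5', l++,r--
l=1 r=18: '5'=='5', l++,r--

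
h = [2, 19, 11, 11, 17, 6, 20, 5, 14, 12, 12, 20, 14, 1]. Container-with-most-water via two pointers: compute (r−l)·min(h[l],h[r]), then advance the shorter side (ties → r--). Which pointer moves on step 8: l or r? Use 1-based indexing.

l

l=1 r=14: min(2,1)*13=13 best=13 *, r--
l=1 r=13: min(2,14)*12=24 best=24 *, l++
l=2 r=13: min(19,14)*11=154 best=154 *, r--
l=2 r=12: min(19,20)*10=190 best=190 *, l++
l=3 r=12: min(11,20)*9=99 best=190, l++
l=4 r=12: min(11,20)*8=88 best=190, l++
l=5 r=12: min(17,20)*7=119 best=190, l++
l=6 r=12: min(6,20)*6=36 best=190, l++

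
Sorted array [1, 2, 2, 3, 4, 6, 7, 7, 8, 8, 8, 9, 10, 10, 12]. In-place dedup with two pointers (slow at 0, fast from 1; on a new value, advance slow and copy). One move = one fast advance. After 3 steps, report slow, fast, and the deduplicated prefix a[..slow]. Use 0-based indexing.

(s=0,f=1) a[fast]=2≠a[slow]=1 write a[1]=2 → slow++,fast++
(s=1,f=2) a[fast]=2=a[slow] dup → fast++
(s=1,f=3) a[fast]=3≠a[slow]=2 write a[2]=3 → slow++,fast++

slow=2, fast=4, prefix=[1, 2, 3]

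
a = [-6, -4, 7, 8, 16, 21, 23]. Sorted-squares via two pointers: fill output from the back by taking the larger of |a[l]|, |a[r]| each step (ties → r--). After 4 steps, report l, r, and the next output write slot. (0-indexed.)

[0,6] |-6|<=|23| out[6]=529 → r--
[0,5] |-6|<=|21| out[5]=441 → r--
[0,4] |-6|<=|16| out[4]=256 → r--
[0,3] |-6|<=|8| out[3]=64 → r--

l=0, r=2, next write slot=2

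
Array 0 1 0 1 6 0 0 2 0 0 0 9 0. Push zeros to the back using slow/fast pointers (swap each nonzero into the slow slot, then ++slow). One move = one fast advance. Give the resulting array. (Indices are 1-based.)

[1, 1, 6, 2, 9, 0, 0, 0, 0, 0, 0, 0, 0]

(s=1,f=1) a[fast]=0 → fast++
(s=1,f=2) a[fast]=1≠0 swap→a[1]=1 → slow++,fast++
(s=2,f=3) a[fast]=0 → fast++
(s=2,f=4) a[fast]=1≠0 swap→a[2]=1 → slow++,fast++
(s=3,f=5) a[fast]=6≠0 swap→a[3]=6 → slow++,fast++
(s=4,f=6) a[fast]=0 → fast++
(s=4,f=7) a[fast]=0 → fast++
(s=4,f=8) a[fast]=2≠0 swap→a[4]=2 → slow++,fast++
(s=5,f=9) a[fast]=0 → fast++
(s=5,f=10) a[fast]=0 → fast++
(s=5,f=11) a[fast]=0 → fast++
(s=5,f=12) a[fast]=9≠0 swap→a[5]=9 → slow++,fast++
(s=6,f=13) a[fast]=0 → fast++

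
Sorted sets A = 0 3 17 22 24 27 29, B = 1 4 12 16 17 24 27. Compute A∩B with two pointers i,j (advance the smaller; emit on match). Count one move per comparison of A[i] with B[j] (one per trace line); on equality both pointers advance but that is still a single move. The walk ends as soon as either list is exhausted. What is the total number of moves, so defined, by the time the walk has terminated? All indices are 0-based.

10 moves

[i=0,j=0] 0<1 → i++
[i=1,j=0] 3>1 → j++
[i=1,j=1] 3<4 → i++
[i=2,j=1] 17>4 → j++
[i=2,j=2] 17>12 → j++
[i=2,j=3] 17>16 → j++
[i=2,j=4] 17==17 emit → i++,j++
[i=3,j=5] 22<24 → i++
[i=4,j=5] 24==24 emit → i++,j++
[i=5,j=6] 27==27 emit → i++,j++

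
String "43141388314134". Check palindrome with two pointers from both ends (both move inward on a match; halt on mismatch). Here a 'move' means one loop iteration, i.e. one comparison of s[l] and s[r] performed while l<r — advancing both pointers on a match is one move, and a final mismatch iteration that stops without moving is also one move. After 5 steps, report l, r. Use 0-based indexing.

l=5, r=8

l=0 r=13: '4'=='4', l++,r--
l=1 r=12: '3'=='3', l++,r--
l=2 r=11: '1'=='1', l++,r--
l=3 r=10: '4'=='4', l++,r--
l=4 r=9: '1'=='1', l++,r--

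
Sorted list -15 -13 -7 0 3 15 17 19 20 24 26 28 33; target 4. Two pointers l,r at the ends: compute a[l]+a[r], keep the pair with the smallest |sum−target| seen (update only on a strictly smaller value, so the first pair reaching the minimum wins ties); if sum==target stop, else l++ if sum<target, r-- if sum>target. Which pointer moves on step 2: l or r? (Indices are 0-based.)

r

l=0 r=12: -15+33=18 d=14 *, r--
l=0 r=11: -15+28=13 d=9 *, r--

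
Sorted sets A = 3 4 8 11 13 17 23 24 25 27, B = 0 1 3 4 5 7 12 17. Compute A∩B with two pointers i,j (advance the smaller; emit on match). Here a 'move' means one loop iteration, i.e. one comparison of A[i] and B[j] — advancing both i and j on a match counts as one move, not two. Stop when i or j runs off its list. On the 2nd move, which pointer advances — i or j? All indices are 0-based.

[i=0,j=0] 3>0 → j++
[i=0,j=1] 3>1 → j++

j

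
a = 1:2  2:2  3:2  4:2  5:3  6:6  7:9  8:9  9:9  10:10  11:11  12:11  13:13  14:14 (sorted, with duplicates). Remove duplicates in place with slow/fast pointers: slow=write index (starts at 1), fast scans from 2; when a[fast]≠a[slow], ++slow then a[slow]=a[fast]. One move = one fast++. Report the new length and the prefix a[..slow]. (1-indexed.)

length 8; prefix = [2, 3, 6, 9, 10, 11, 13, 14]

(s=1,f=2) a[fast]=2=a[slow] dup → fast++
(s=1,f=3) a[fast]=2=a[slow] dup → fast++
(s=1,f=4) a[fast]=2=a[slow] dup → fast++
(s=1,f=5) a[fast]=3≠a[slow]=2 write a[2]=3 → slow++,fast++
(s=2,f=6) a[fast]=6≠a[slow]=3 write a[3]=6 → slow++,fast++
(s=3,f=7) a[fast]=9≠a[slow]=6 write a[4]=9 → slow++,fast++
(s=4,f=8) a[fast]=9=a[slow] dup → fast++
(s=4,f=9) a[fast]=9=a[slow] dup → fast++
(s=4,f=10) a[fast]=10≠a[slow]=9 write a[5]=10 → slow++,fast++
(s=5,f=11) a[fast]=11≠a[slow]=10 write a[6]=11 → slow++,fast++
(s=6,f=12) a[fast]=11=a[slow] dup → fast++
(s=6,f=13) a[fast]=13≠a[slow]=11 write a[7]=13 → slow++,fast++
(s=7,f=14) a[fast]=14≠a[slow]=13 write a[8]=14 → slow++,fast++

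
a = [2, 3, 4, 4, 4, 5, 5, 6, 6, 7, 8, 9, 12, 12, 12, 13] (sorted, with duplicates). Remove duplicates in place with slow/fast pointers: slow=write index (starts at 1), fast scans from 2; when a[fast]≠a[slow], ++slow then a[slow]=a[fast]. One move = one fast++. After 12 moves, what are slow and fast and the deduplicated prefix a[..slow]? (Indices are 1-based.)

slow=9, fast=14, prefix=[2, 3, 4, 5, 6, 7, 8, 9, 12]

(s=1,f=2) a[fast]=3≠a[slow]=2 write a[2]=3 → slow++,fast++
(s=2,f=3) a[fast]=4≠a[slow]=3 write a[3]=4 → slow++,fast++
(s=3,f=4) a[fast]=4=a[slow] dup → fast++
(s=3,f=5) a[fast]=4=a[slow] dup → fast++
(s=3,f=6) a[fast]=5≠a[slow]=4 write a[4]=5 → slow++,fast++
(s=4,f=7) a[fast]=5=a[slow] dup → fast++
(s=4,f=8) a[fast]=6≠a[slow]=5 write a[5]=6 → slow++,fast++
(s=5,f=9) a[fast]=6=a[slow] dup → fast++
(s=5,f=10) a[fast]=7≠a[slow]=6 write a[6]=7 → slow++,fast++
(s=6,f=11) a[fast]=8≠a[slow]=7 write a[7]=8 → slow++,fast++
(s=7,f=12) a[fast]=9≠a[slow]=8 write a[8]=9 → slow++,fast++
(s=8,f=13) a[fast]=12≠a[slow]=9 write a[9]=12 → slow++,fast++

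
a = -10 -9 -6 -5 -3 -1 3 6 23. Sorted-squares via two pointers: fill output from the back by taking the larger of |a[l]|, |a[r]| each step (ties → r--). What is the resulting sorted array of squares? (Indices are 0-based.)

[0,8] |-10|<=|23| out[8]=529 → r--
[0,7] |-10|>|6| out[7]=100 → l++
[1,7] |-9|>|6| out[6]=81 → l++
[2,7] |-6|<=|6| out[5]=36 → r--
[2,6] |-6|>|3| out[4]=36 → l++
[3,6] |-5|>|3| out[3]=25 → l++
[4,6] |-3|<=|3| out[2]=9 → r--
[4,5] |-3|>|-1| out[1]=9 → l++
[5,5] |-1|<=|-1| out[0]=1 → r--

[1, 9, 9, 25, 36, 36, 81, 100, 529]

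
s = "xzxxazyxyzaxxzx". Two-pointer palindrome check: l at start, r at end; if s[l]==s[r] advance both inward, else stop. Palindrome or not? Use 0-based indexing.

palindrome

[0,14] 'x'=='x' → l++,r--
[1,13] 'z'=='z' → l++,r--
[2,12] 'x'=='x' → l++,r--
[3,11] 'x'=='x' → l++,r--
[4,10] 'a'=='a' → l++,r--
[5,9] 'z'=='z' → l++,r--
[6,8] 'y'=='y' → l++,r--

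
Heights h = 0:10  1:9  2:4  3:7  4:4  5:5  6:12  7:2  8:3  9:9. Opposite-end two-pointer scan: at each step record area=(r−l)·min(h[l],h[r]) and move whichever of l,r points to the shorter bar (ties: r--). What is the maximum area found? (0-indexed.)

[0,9] min(10,9)*9=81 best=81 * → r--
[0,8] min(10,3)*8=24 best=81 → r--
[0,7] min(10,2)*7=14 best=81 → r--
[0,6] min(10,12)*6=60 best=81 → l++
[1,6] min(9,12)*5=45 best=81 → l++
[2,6] min(4,12)*4=16 best=81 → l++
[3,6] min(7,12)*3=21 best=81 → l++
[4,6] min(4,12)*2=8 best=81 → l++
[5,6] min(5,12)*1=5 best=81 → l++

max area = 81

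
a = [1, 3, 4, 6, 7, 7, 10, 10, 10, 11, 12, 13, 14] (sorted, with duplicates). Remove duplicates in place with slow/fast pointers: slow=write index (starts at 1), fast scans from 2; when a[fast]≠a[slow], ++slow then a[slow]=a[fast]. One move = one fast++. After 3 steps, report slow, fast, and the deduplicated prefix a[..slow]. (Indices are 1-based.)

slow=4, fast=5, prefix=[1, 3, 4, 6]

(s=1,f=2) a[fast]=3≠a[slow]=1 write a[2]=3 → slow++,fast++
(s=2,f=3) a[fast]=4≠a[slow]=3 write a[3]=4 → slow++,fast++
(s=3,f=4) a[fast]=6≠a[slow]=4 write a[4]=6 → slow++,fast++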